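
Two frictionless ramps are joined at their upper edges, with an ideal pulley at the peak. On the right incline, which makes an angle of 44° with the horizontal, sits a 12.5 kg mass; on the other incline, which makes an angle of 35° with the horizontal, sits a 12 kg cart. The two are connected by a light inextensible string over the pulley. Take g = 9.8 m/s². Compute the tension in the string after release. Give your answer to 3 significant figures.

76.1 N

Resolve each weight along its own incline: the 12.5 kg mass has component 12.5 × 9.8 × sin 44° = 85.096 N down its slope, and the 12 kg mass has 12 × 9.8 × sin 35° = 67.453 N down its slope.
The 12.5 kg side's 85.096 N exceeds the other side's 67.453 N, so that mass slides down and the 12 kg mass slides up. Taking that direction as positive, Newton's second law for the whole system gives 85.096 − 67.453 = (12.5 + 12) a, so a = 17.643 / 24.5 = 0.7201 m/s².
For the 12 kg mass (up-slope positive): T − 67.453 = 12 × 0.7201, so T = 76.094 N.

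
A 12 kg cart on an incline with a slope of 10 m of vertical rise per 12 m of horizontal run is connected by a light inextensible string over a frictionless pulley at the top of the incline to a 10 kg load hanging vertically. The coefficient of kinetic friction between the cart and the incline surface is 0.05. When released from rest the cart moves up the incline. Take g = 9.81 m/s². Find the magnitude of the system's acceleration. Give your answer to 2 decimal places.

For the cart on the incline: the weight component along the slope is m₁g sin 39.81° = 12 × 9.81 × 0.6402 = 75.364 N and the normal force is N = m₁g cos 39.81° = 90.435 N.
Kinetic friction opposes the cart's motion up the incline: f = μN = 0.05 × 90.435 = 4.522 N acting down the slope.
Newton's second law for the cart (up-slope positive): T − 75.364 − 4.522 = 12 a. For the hanging load (downward positive): 10 × 9.81 − T = 10 a.
Adding the two equations eliminates T: 18.214 = 22 a, so a = 0.8279 m/s².

0.83 m/s²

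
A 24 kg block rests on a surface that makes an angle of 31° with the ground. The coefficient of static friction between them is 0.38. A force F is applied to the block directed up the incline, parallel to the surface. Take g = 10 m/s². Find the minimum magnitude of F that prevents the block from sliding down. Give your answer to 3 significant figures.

45.4 N

The normal force is N = mg cos 31° = 205.720 N. With F at its minimum the block is on the verge of sliding down, so static friction is at its maximum μ_s N = 0.38 × 205.720 = 78.174 N and acts up the slope.
Equilibrium along the incline: F + μ_s N = mg sin 31°, so F = 123.609 − 78.174 = 45.435 N.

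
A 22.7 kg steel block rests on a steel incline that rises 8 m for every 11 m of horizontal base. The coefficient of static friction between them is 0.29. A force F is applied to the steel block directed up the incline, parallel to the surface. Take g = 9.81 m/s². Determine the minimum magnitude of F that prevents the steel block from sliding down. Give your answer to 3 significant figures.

The normal force is N = mg cos 36.03° = 180.095 N. With F at its minimum the steel block is on the verge of sliding down, so static friction is at its maximum μ_s N = 0.29 × 180.095 = 52.228 N and acts up the slope.
Equilibrium along the incline: F + μ_s N = mg sin 36.03°, so F = 130.978 − 52.228 = 78.750 N.

78.8 N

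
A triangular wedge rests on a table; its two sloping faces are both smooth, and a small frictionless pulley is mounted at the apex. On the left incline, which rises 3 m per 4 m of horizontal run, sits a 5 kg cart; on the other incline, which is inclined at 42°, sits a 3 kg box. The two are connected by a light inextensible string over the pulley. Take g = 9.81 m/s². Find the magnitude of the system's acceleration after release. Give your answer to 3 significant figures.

1.22 m/s²

Resolve each weight along its own incline: the 5 kg mass has component 5 × 9.81 × sin 36.87° = 29.430 N down its slope, and the 3 kg mass has 3 × 9.81 × sin 42° = 19.693 N down its slope.
The 5 kg side's 29.430 N exceeds the other side's 19.693 N, so that mass slides down and the 3 kg mass slides up. Taking that direction as positive, Newton's second law for the whole system gives 29.430 − 19.693 = (5 + 3) a, so a = 9.737 / 8 = 1.2171 m/s².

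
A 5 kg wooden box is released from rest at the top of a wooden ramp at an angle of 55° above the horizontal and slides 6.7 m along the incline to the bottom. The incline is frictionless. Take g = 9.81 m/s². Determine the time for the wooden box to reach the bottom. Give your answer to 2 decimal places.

1.29 s

The weight component along the incline is mg sin 55° = 40.179 N and the normal force is N = mg cos 55° = 28.134 N.
With no friction, a = g sin 55° = 8.0359 m/s².
Starting from rest, L = ½at², so t = √(2L/a) = √(2 × 6.7 / 8.0359) = 1.2913 s.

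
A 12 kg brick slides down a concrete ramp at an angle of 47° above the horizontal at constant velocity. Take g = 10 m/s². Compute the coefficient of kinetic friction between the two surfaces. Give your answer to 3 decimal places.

1.072

At constant velocity the net force along the incline is zero: mg sin 47° = μ mg cos 47°.
So μ = tan 47° = 0.7314 / 0.6820 = 1.0724.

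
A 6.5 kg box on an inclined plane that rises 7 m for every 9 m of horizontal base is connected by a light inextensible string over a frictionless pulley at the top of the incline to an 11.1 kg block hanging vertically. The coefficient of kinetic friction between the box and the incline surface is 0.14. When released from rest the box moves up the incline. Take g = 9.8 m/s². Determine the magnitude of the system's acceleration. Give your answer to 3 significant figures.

For the box on the incline: the weight component along the slope is m₁g sin 37.87° = 6.5 × 9.8 × 0.6139 = 39.105 N and the normal force is N = m₁g cos 37.87° = 50.282 N.
Kinetic friction opposes the box's motion up the incline: f = μN = 0.14 × 50.282 = 7.039 N acting down the slope.
Newton's second law for the box (up-slope positive): T − 39.105 − 7.039 = 6.5 a. For the hanging block (downward positive): 11.1 × 9.8 − T = 11.1 a.
Adding the two equations eliminates T: 62.636 = 17.6 a, so a = 3.5589 m/s².

3.56 m/s²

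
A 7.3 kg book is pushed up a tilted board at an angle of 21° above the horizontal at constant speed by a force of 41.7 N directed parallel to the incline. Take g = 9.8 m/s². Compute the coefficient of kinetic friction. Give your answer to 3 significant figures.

0.240

At constant speed ΣF = 0 along the incline. The applied 41.7 N acts up the slope; the weight component mg sin 21° = 25.638 N and kinetic friction μN both act down the slope.
So 41.7 = 25.638 + μ × 66.788, giving μ = (41.7 − 25.638) / 66.788 = 0.2405.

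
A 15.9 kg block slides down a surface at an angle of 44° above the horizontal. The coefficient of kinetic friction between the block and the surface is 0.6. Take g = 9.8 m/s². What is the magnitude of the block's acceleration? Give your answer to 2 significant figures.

Resolving the weight along the incline: the component pulling the block down the slope is mg sin 44° = 15.9 × 9.8 × 0.6947 = 108.248 N, and the normal force is N = mg cos 44° = 15.9 × 9.8 × 0.7193 = 112.081 N.
Kinetic friction acts up the slope with magnitude f = μN = 0.6 × 112.081 = 67.249 N.
Net force along the incline is 108.248 − 67.249 = 40.999 N, so a = 40.999 / 15.9 = 2.5786 m/s².

2.6 m/s²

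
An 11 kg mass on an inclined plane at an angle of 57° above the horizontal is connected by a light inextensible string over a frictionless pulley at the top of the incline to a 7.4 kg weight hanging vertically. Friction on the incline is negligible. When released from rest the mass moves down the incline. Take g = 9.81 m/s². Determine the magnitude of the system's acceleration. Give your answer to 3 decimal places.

0.973 m/s²

For the mass on the incline: the weight component along the slope is m₁g sin 57° = 11 × 9.81 × 0.8387 = 90.504 N and the normal force is N = m₁g cos 57° = 58.772 N.
Newton's second law for the mass (down-slope positive): 90.504 − T = 11 a. For the hanging weight (upward positive): T − 7.4 × 9.81 = 7.4 a.
Adding the two equations eliminates T: 17.910 = 18.4 a, so a = 0.9734 m/s².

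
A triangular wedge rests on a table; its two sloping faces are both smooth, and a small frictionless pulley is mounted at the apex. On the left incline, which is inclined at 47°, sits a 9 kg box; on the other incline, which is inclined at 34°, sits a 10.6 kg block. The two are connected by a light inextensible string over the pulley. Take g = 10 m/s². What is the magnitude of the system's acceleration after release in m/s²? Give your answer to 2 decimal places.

0.33 m/s²

Resolve each weight along its own incline: the 9 kg mass has component 9 × 10 × sin 47° = 65.822 N down its slope, and the 10.6 kg mass has 10.6 × 10 × sin 34° = 59.274 N down its slope.
The 9 kg side's 65.822 N exceeds the other side's 59.274 N, so that mass slides down and the 10.6 kg mass slides up. Taking that direction as positive, Newton's second law for the whole system gives 65.822 − 59.274 = (9 + 10.6) a, so a = 6.548 / 19.6 = 0.3341 m/s².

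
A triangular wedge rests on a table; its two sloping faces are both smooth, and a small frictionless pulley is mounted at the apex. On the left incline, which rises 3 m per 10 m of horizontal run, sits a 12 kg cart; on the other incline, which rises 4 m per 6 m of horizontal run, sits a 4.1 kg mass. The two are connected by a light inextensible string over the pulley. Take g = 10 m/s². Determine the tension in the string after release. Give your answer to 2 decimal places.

25.73 N

Resolve each weight along its own incline: the 12 kg mass has component 12 × 10 × sin 16.70° = 34.482 N down its slope, and the 4.1 kg mass has 4.1 × 10 × sin 33.69° = 22.743 N down its slope.
The 12 kg side's 34.482 N exceeds the other side's 22.743 N, so that mass slides down and the 4.1 kg mass slides up. Taking that direction as positive, Newton's second law for the whole system gives 34.482 − 22.743 = (12 + 4.1) a, so a = 11.739 / 16.1 = 0.7291 m/s².
For the 4.1 kg mass (up-slope positive): T − 22.743 = 4.1 × 0.7291, so T = 25.732 N.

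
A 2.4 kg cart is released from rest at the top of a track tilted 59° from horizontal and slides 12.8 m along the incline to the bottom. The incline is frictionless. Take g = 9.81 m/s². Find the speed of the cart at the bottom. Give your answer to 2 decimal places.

The weight component along the incline is mg sin 59° = 20.181 N and the normal force is N = mg cos 59° = 12.126 N.
With no friction, a = g sin 59° = 8.4088 m/s².
Starting from rest over a distance of 12.8 m, v² = 2aL = 2 × 8.4088 × 12.8 = 215.2653, so v = 14.6719 m/s.

14.67 m/s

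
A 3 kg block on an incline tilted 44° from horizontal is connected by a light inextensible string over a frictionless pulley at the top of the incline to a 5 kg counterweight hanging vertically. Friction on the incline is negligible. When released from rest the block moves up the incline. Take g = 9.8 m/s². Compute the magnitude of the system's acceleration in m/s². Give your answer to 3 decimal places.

For the block on the incline: the weight component along the slope is m₁g sin 44° = 3 × 9.8 × 0.6947 = 20.424 N and the normal force is N = m₁g cos 44° = 21.149 N.
Newton's second law for the block (up-slope positive): T − 20.424 = 3 a. For the hanging counterweight (downward positive): 5 × 9.8 − T = 5 a.
Adding the two equations eliminates T: 28.576 = 8 a, so a = 3.5720 m/s².

3.572 m/s²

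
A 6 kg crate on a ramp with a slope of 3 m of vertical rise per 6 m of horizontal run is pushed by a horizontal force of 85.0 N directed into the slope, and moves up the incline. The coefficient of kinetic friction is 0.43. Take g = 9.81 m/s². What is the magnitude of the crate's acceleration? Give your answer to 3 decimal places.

The horizontal push has components F cos 26.57° = 85.0 × 0.8944 = 76.024 N up the incline and F sin 26.57° = 85.0 × 0.4472 = 38.012 N pressing into the surface.
The normal force is therefore N = mg cos 26.57° + F sin 26.57° = 52.644 + 38.012 = 90.656 N, and kinetic friction down the slope is μN = 0.43 × 90.656 = 38.982 N.
Along the incline: F cos 26.57° − mg sin 26.57° − μN = ma, so 76.024 − 26.322 − 38.982 = 6 a, giving a = 1.7867 m/s².

1.787 m/s²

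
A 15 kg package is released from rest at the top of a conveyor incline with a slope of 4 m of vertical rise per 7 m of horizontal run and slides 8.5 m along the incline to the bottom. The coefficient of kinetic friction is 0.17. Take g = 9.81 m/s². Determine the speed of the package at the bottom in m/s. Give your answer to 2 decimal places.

The weight component along the incline is mg sin 29.74° = 73.007 N and the normal force is N = mg cos 29.74° = 127.762 N.
Friction up the slope is f = μN = 0.17 × 127.762 = 21.720 N, so the net downslope force is 73.007 − 21.720 = 51.287 N and a = 51.287 / 15 = 3.4191 m/s².
Starting from rest over a distance of 8.5 m, v² = 2aL = 2 × 3.4191 × 8.5 = 58.1247, so v = 7.6240 m/s.

7.62 m/s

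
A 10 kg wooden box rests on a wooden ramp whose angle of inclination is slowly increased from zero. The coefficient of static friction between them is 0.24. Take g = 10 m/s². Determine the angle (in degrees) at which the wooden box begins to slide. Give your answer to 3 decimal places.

At the threshold of sliding, static friction is at its maximum μ_s N and exactly balances the weight component along the incline: mg sin θ = μ_s mg cos θ.
Hence tan θ = μ_s = 0.24, so θ = arctan(0.24) = 13.4957°.

13.496°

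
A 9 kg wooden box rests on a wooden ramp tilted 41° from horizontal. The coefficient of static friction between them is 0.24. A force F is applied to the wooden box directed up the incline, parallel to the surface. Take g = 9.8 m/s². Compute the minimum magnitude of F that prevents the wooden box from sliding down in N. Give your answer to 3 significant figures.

The normal force is N = mg cos 41° = 66.565 N. With F at its minimum the wooden box is on the verge of sliding down, so static friction is at its maximum μ_s N = 0.24 × 66.565 = 15.976 N and acts up the slope.
Equilibrium along the incline: F + μ_s N = mg sin 41°, so F = 57.864 − 15.976 = 41.888 N.

41.9 N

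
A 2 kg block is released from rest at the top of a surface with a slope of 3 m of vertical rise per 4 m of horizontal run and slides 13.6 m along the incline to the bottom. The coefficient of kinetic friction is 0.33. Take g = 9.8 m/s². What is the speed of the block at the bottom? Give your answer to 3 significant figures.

9.46 m/s

The weight component along the incline is mg sin 36.87° = 11.760 N and the normal force is N = mg cos 36.87° = 15.680 N.
Friction up the slope is f = μN = 0.33 × 15.680 = 5.174 N, so the net downslope force is 11.760 − 5.174 = 6.586 N and a = 6.586 / 2 = 3.2930 m/s².
Starting from rest over a distance of 13.6 m, v² = 2aL = 2 × 3.2930 × 13.6 = 89.5696, so v = 9.4641 m/s.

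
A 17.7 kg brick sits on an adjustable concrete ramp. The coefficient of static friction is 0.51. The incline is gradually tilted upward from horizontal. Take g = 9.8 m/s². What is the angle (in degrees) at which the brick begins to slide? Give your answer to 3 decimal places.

27.022°

At the threshold of sliding, static friction is at its maximum μ_s N and exactly balances the weight component along the incline: mg sin θ = μ_s mg cos θ.
Hence tan θ = μ_s = 0.51, so θ = arctan(0.51) = 27.0216°.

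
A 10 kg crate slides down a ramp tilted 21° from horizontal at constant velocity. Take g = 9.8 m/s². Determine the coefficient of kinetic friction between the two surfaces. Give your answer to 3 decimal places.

At constant velocity the net force along the incline is zero: mg sin 21° = μ mg cos 21°.
So μ = tan 21° = 0.3584 / 0.9336 = 0.3839.

0.384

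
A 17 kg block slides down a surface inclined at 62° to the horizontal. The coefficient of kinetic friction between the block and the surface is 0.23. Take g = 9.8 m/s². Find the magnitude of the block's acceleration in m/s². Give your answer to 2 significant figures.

Resolving the weight along the incline: the component pulling the block down the slope is mg sin 62° = 17 × 9.8 × 0.8829 = 147.091 N, and the normal force is N = mg cos 62° = 17 × 9.8 × 0.4695 = 78.219 N.
Kinetic friction acts up the slope with magnitude f = μN = 0.23 × 78.219 = 17.990 N.
Net force along the incline is 147.091 − 17.990 = 129.101 N, so a = 129.101 / 17 = 7.5942 m/s².

7.6 m/s²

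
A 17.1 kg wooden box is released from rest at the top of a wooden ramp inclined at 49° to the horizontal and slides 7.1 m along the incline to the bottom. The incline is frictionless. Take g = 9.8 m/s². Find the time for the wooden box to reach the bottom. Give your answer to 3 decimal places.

1.386 s

The weight component along the incline is mg sin 49° = 126.474 N and the normal force is N = mg cos 49° = 109.942 N.
With no friction, a = g sin 49° = 7.3962 m/s².
Starting from rest, L = ½at², so t = √(2L/a) = √(2 × 7.1 / 7.3962) = 1.3856 s.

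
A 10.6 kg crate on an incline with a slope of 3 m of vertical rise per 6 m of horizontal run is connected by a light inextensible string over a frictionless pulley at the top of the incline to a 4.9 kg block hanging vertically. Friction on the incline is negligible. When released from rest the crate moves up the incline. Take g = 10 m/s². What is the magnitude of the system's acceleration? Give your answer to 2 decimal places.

0.10 m/s²

For the crate on the incline: the weight component along the slope is m₁g sin 26.57° = 10.6 × 10 × 0.4472 = 47.403 N and the normal force is N = m₁g cos 26.57° = 94.809 N.
Newton's second law for the crate (up-slope positive): T − 47.403 = 10.6 a. For the hanging block (downward positive): 4.9 × 10 − T = 4.9 a.
Adding the two equations eliminates T: 1.597 = 15.5 a, so a = 0.1030 m/s².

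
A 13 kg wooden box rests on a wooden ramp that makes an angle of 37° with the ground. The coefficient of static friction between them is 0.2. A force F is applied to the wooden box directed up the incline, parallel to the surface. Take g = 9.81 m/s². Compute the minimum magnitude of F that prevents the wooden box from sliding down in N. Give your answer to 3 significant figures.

The normal force is N = mg cos 37° = 101.850 N. With F at its minimum the wooden box is on the verge of sliding down, so static friction is at its maximum μ_s N = 0.2 × 101.850 = 20.370 N and acts up the slope.
Equilibrium along the incline: F + μ_s N = mg sin 37°, so F = 76.749 − 20.370 = 56.379 N.

56.4 N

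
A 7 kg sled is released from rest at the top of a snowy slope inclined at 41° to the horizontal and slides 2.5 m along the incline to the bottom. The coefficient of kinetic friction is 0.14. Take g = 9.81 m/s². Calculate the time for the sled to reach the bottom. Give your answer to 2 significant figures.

0.96 s

The weight component along the incline is mg sin 41° = 45.052 N and the normal force is N = mg cos 41° = 51.826 N.
Friction up the slope is f = μN = 0.14 × 51.826 = 7.256 N, so the net downslope force is 45.052 − 7.256 = 37.796 N and a = 37.796 / 7 = 5.3994 m/s².
Starting from rest, L = ½at², so t = √(2L/a) = √(2 × 2.5 / 5.3994) = 0.9623 s.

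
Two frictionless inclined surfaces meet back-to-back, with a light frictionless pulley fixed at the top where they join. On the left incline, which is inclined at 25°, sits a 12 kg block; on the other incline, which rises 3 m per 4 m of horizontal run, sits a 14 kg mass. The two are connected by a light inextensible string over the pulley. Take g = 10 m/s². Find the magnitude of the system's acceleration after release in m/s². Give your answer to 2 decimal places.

Resolve each weight along its own incline: the 12 kg mass has component 12 × 10 × sin 25° = 50.714 N down its slope, and the 14 kg mass has 14 × 10 × sin 36.87° = 84.000 N down its slope.
The 14 kg side's 84.000 N exceeds the other side's 50.714 N, so that mass slides down and the 12 kg mass slides up. Taking that direction as positive, Newton's second law for the whole system gives 84.000 − 50.714 = (12 + 14) a, so a = 33.286 / 26 = 1.2802 m/s².

1.28 m/s²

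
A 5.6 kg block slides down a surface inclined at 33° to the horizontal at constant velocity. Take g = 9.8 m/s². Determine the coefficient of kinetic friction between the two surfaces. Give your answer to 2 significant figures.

At constant velocity the net force along the incline is zero: mg sin 33° = μ mg cos 33°.
So μ = tan 33° = 0.5446 / 0.8387 = 0.6493.

0.65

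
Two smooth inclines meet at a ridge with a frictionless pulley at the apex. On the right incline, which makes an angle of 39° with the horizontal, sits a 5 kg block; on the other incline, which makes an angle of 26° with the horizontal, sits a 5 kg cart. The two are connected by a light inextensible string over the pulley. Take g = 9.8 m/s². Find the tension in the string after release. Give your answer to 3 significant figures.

26.2 N

Resolve each weight along its own incline: the 5 kg mass has component 5 × 9.8 × sin 39° = 30.837 N down its slope, and the 5 kg mass has 5 × 9.8 × sin 26° = 21.480 N down its slope.
The 5 kg side's 30.837 N exceeds the other side's 21.480 N, so that mass slides down and the 5 kg mass slides up. Taking that direction as positive, Newton's second law for the whole system gives 30.837 − 21.480 = (5 + 5) a, so a = 9.357 / 10 = 0.9357 m/s².
For the 5 kg mass (up-slope positive): T − 21.480 = 5 × 0.9357, so T = 26.159 N.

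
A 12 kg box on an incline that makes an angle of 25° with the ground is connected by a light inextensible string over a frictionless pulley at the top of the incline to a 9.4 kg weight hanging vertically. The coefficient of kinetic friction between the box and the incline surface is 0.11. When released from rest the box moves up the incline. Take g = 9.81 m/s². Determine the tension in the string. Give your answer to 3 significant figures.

78.7 N

For the box on the incline: the weight component along the slope is m₁g sin 25° = 12 × 9.81 × 0.4226 = 49.748 N and the normal force is N = m₁g cos 25° = 106.691 N.
Kinetic friction opposes the box's motion up the incline: f = μN = 0.11 × 106.691 = 11.736 N acting down the slope.
Newton's second law for the box (up-slope positive): T − 49.748 − 11.736 = 12 a. For the hanging weight (downward positive): 9.4 × 9.81 − T = 9.4 a.
Adding the two equations eliminates T: 30.730 = 21.4 a, so a = 1.4360 m/s².
Then from the hanging weight's equation, T = 9.4 × (9.81 − 1.4360) = 78.716 N.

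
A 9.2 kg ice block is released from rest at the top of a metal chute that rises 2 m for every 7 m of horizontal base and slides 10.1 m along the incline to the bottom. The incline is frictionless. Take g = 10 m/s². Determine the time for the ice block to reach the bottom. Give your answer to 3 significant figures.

The weight component along the incline is mg sin 15.95° = 25.274 N and the normal force is N = mg cos 15.95° = 88.460 N.
With no friction, a = g sin 15.95° = 2.7472 m/s².
Starting from rest, L = ½at², so t = √(2L/a) = √(2 × 10.1 / 2.7472) = 2.7116 s.

2.71 s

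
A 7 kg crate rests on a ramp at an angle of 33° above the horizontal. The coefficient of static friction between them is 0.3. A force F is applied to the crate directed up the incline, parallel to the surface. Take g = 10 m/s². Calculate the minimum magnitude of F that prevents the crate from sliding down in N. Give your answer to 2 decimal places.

The normal force is N = mg cos 33° = 58.707 N. With F at its minimum the crate is on the verge of sliding down, so static friction is at its maximum μ_s N = 0.3 × 58.707 = 17.612 N and acts up the slope.
Equilibrium along the incline: F + μ_s N = mg sin 33°, so F = 38.125 − 17.612 = 20.513 N.

20.51 N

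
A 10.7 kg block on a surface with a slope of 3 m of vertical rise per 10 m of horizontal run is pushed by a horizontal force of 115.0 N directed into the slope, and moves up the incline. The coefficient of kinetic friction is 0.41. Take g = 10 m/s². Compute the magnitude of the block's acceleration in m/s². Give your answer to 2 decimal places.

The horizontal push has components F cos 16.70° = 115.0 × 0.9578 = 110.147 N up the incline and F sin 16.70° = 115.0 × 0.2873 = 33.039 N pressing into the surface.
The normal force is therefore N = mg cos 16.70° + F sin 16.70° = 102.485 + 33.039 = 135.524 N, and kinetic friction down the slope is μN = 0.41 × 135.524 = 55.565 N.
Along the incline: F cos 16.70° − mg sin 16.70° − μN = ma, so 110.147 − 30.741 − 55.565 = 10.7 a, giving a = 2.2281 m/s².

2.23 m/s²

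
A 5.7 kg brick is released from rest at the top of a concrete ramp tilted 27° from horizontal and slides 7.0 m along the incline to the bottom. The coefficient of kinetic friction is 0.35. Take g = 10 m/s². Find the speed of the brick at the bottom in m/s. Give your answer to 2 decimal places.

The weight component along the incline is mg sin 27° = 25.877 N and the normal force is N = mg cos 27° = 50.787 N.
Friction up the slope is f = μN = 0.35 × 50.787 = 17.775 N, so the net downslope force is 25.877 − 17.775 = 8.102 N and a = 8.102 / 5.7 = 1.4214 m/s².
Starting from rest over a distance of 7.0 m, v² = 2aL = 2 × 1.4214 × 7.0 = 19.8996, so v = 4.4609 m/s.

4.46 m/s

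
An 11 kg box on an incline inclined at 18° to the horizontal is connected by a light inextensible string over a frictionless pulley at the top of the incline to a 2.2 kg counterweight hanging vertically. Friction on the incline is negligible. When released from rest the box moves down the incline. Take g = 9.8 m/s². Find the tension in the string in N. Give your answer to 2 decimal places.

For the box on the incline: the weight component along the slope is m₁g sin 18° = 11 × 9.8 × 0.3090 = 33.310 N and the normal force is N = m₁g cos 18° = 102.524 N.
Newton's second law for the box (down-slope positive): 33.310 − T = 11 a. For the hanging counterweight (upward positive): T − 2.2 × 9.8 = 2.2 a.
Adding the two equations eliminates T: 11.750 = 13.2 a, so a = 0.8902 m/s².
Then from the hanging counterweight's equation, T = 2.2 × (9.8 + 0.8902) = 23.518 N.

23.52 N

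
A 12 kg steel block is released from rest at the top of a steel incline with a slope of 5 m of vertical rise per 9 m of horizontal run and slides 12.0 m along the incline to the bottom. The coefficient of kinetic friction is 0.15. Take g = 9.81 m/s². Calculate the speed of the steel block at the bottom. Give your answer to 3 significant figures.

The weight component along the incline is mg sin 29.05° = 57.170 N and the normal force is N = mg cos 29.05° = 102.906 N.
Friction up the slope is f = μN = 0.15 × 102.906 = 15.436 N, so the net downslope force is 57.170 − 15.436 = 41.734 N and a = 41.734 / 12 = 3.4778 m/s².
Starting from rest over a distance of 12.0 m, v² = 2aL = 2 × 3.4778 × 12.0 = 83.4672, so v = 9.1360 m/s.

9.14 m/s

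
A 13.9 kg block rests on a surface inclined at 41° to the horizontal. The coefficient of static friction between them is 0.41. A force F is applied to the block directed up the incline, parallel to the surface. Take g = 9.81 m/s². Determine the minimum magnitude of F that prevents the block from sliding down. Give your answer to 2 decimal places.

47.27 N

The normal force is N = mg cos 41° = 102.911 N. With F at its minimum the block is on the verge of sliding down, so static friction is at its maximum μ_s N = 0.41 × 102.911 = 42.194 N and acts up the slope.
Equilibrium along the incline: F + μ_s N = mg sin 41°, so F = 89.460 − 42.194 = 47.266 N.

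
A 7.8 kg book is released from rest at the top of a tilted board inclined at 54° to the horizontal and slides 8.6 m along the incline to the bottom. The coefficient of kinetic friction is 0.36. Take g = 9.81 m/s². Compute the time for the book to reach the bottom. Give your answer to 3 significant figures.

The weight component along the incline is mg sin 54° = 61.904 N and the normal force is N = mg cos 54° = 44.976 N.
Friction up the slope is f = μN = 0.36 × 44.976 = 16.191 N, so the net downslope force is 61.904 − 16.191 = 45.713 N and a = 45.713 / 7.8 = 5.8606 m/s².
Starting from rest, L = ½at², so t = √(2L/a) = √(2 × 8.6 / 5.8606) = 1.7131 s.

1.71 s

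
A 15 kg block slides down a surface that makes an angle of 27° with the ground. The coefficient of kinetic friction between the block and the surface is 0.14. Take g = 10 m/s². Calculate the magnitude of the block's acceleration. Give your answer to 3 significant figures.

Resolving the weight along the incline: the component pulling the block down the slope is mg sin 27° = 15 × 10 × 0.4540 = 68.100 N, and the normal force is N = mg cos 27° = 15 × 10 × 0.8910 = 133.650 N.
Kinetic friction acts up the slope with magnitude f = μN = 0.14 × 133.650 = 18.711 N.
Net force along the incline is 68.100 − 18.711 = 49.389 N, so a = 49.389 / 15 = 3.2926 m/s².

3.29 m/s²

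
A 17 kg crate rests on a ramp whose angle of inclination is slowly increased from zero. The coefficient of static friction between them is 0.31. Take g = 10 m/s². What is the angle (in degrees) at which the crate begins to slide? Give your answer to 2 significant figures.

At the threshold of sliding, static friction is at its maximum μ_s N and exactly balances the weight component along the incline: mg sin θ = μ_s mg cos θ.
Hence tan θ = μ_s = 0.31, so θ = arctan(0.31) = 17.2234°.

17°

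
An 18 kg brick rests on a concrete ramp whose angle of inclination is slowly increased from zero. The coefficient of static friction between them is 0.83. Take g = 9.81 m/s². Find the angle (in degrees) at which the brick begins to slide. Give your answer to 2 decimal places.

At the threshold of sliding, static friction is at its maximum μ_s N and exactly balances the weight component along the incline: mg sin θ = μ_s mg cos θ.
Hence tan θ = μ_s = 0.83, so θ = arctan(0.83) = 39.6927°.

39.69°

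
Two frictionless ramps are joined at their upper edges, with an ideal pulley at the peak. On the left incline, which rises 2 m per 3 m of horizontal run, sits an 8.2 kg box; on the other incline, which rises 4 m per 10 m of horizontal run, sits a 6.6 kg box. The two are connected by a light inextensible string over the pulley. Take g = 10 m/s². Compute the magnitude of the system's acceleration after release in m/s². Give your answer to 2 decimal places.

Resolve each weight along its own incline: the 8.2 kg mass has component 8.2 × 10 × sin 33.69° = 45.485 N down its slope, and the 6.6 kg mass has 6.6 × 10 × sin 21.80° = 24.512 N down its slope.
The 8.2 kg side's 45.485 N exceeds the other side's 24.512 N, so that mass slides down and the 6.6 kg mass slides up. Taking that direction as positive, Newton's second law for the whole system gives 45.485 − 24.512 = (8.2 + 6.6) a, so a = 20.973 / 14.8 = 1.4171 m/s².

1.42 m/s²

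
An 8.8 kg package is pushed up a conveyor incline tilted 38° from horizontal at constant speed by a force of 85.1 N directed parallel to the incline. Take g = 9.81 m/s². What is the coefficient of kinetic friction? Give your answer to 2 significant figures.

0.47

At constant speed ΣF = 0 along the incline. The applied 85.1 N acts up the slope; the weight component mg sin 38° = 53.149 N and kinetic friction μN both act down the slope.
So 85.1 = 53.149 + μ × 68.027, giving μ = (85.1 − 53.149) / 68.027 = 0.4697.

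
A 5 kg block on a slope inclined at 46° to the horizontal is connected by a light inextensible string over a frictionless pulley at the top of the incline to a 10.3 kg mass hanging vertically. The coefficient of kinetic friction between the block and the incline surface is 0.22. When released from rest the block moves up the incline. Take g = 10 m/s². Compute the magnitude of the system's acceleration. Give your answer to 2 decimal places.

For the block on the incline: the weight component along the slope is m₁g sin 46° = 5 × 10 × 0.7193 = 35.965 N and the normal force is N = m₁g cos 46° = 34.733 N.
Kinetic friction opposes the block's motion up the incline: f = μN = 0.22 × 34.733 = 7.641 N acting down the slope.
Newton's second law for the block (up-slope positive): T − 35.965 − 7.641 = 5 a. For the hanging mass (downward positive): 10.3 × 10 − T = 10.3 a.
Adding the two equations eliminates T: 59.394 = 15.3 a, so a = 3.8820 m/s².

3.88 m/s²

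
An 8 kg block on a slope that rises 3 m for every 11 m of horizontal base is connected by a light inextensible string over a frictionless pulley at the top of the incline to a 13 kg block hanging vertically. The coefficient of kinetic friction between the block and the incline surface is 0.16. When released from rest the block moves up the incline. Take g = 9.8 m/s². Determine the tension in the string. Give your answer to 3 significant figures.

For the block on the incline: the weight component along the slope is m₁g sin 15.26° = 8 × 9.8 × 0.2631 = 20.627 N and the normal force is N = m₁g cos 15.26° = 75.637 N.
Kinetic friction opposes the block's motion up the incline: f = μN = 0.16 × 75.637 = 12.102 N acting down the slope.
Newton's second law for the block (up-slope positive): T − 20.627 − 12.102 = 8 a. For the hanging block (downward positive): 13 × 9.8 − T = 13 a.
Adding the two equations eliminates T: 94.671 = 21 a, so a = 4.5081 m/s².
Then from the hanging block's equation, T = 13 × (9.8 − 4.5081) = 68.795 N.

68.8 N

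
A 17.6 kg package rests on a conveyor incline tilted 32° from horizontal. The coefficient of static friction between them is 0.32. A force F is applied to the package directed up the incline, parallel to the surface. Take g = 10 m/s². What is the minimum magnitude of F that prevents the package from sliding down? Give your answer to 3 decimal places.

45.504 N

The normal force is N = mg cos 32° = 149.256 N. With F at its minimum the package is on the verge of sliding down, so static friction is at its maximum μ_s N = 0.32 × 149.256 = 47.762 N and acts up the slope.
Equilibrium along the incline: F + μ_s N = mg sin 32°, so F = 93.266 − 47.762 = 45.504 N.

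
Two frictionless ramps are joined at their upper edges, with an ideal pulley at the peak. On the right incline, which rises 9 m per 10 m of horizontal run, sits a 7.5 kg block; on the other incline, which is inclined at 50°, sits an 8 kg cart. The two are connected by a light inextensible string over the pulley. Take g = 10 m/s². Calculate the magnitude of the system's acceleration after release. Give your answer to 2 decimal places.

Resolve each weight along its own incline: the 7.5 kg mass has component 7.5 × 10 × sin 41.99° = 50.172 N down its slope, and the 8 kg mass has 8 × 10 × sin 50° = 61.284 N down its slope.
The 8 kg side's 61.284 N exceeds the other side's 50.172 N, so that mass slides down and the 7.5 kg mass slides up. Taking that direction as positive, Newton's second law for the whole system gives 61.284 − 50.172 = (7.5 + 8) a, so a = 11.112 / 15.5 = 0.7169 m/s².

0.72 m/s²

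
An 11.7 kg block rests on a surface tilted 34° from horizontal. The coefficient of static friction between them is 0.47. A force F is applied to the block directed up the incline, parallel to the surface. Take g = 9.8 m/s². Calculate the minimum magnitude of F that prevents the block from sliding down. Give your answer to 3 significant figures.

19.4 N

The normal force is N = mg cos 34° = 95.057 N. With F at its minimum the block is on the verge of sliding down, so static friction is at its maximum μ_s N = 0.47 × 95.057 = 44.677 N and acts up the slope.
Equilibrium along the incline: F + μ_s N = mg sin 34°, so F = 64.117 − 44.677 = 19.440 N.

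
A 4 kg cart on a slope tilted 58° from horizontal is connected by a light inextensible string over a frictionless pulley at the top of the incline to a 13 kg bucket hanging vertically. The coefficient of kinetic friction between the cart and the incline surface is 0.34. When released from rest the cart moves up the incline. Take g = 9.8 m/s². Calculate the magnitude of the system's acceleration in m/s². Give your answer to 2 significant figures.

For the cart on the incline: the weight component along the slope is m₁g sin 58° = 4 × 9.8 × 0.8480 = 33.242 N and the normal force is N = m₁g cos 58° = 20.773 N.
Kinetic friction opposes the cart's motion up the incline: f = μN = 0.34 × 20.773 = 7.063 N acting down the slope.
Newton's second law for the cart (up-slope positive): T − 33.242 − 7.063 = 4 a. For the hanging bucket (downward positive): 13 × 9.8 − T = 13 a.
Adding the two equations eliminates T: 87.095 = 17 a, so a = 5.1232 m/s².

5.1 m/s²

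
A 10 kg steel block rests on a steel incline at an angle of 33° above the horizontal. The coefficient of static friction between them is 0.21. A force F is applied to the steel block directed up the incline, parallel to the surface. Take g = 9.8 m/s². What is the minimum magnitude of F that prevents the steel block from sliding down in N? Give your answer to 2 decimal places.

36.11 N

The normal force is N = mg cos 33° = 82.190 N. With F at its minimum the steel block is on the verge of sliding down, so static friction is at its maximum μ_s N = 0.21 × 82.190 = 17.260 N and acts up the slope.
Equilibrium along the incline: F + μ_s N = mg sin 33°, so F = 53.375 − 17.260 = 36.115 N.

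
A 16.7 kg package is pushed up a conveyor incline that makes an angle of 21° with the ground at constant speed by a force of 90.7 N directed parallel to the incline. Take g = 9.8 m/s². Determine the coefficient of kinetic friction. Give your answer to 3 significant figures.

At constant speed ΣF = 0 along the incline. The applied 90.7 N acts up the slope; the weight component mg sin 21° = 58.650 N and kinetic friction μN both act down the slope.
So 90.7 = 58.650 + μ × 152.790, giving μ = (90.7 − 58.650) / 152.790 = 0.2098.

0.210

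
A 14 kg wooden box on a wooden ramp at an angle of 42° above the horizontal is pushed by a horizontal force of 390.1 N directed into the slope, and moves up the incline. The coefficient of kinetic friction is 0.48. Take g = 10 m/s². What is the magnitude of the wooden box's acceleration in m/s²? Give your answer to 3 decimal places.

The horizontal push has components F cos 42° = 390.1 × 0.7431 = 289.883 N up the incline and F sin 42° = 390.1 × 0.6691 = 261.016 N pressing into the surface.
The normal force is therefore N = mg cos 42° + F sin 42° = 104.034 + 261.016 = 365.050 N, and kinetic friction down the slope is μN = 0.48 × 365.050 = 175.224 N.
Along the incline: F cos 42° − mg sin 42° − μN = ma, so 289.883 − 93.674 − 175.224 = 14 a, giving a = 1.4989 m/s².

1.499 m/s²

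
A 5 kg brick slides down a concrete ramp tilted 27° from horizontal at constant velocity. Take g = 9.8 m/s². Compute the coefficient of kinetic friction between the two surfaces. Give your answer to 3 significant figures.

0.510

At constant velocity the net force along the incline is zero: mg sin 27° = μ mg cos 27°.
So μ = tan 27° = 0.4540 / 0.8910 = 0.5095.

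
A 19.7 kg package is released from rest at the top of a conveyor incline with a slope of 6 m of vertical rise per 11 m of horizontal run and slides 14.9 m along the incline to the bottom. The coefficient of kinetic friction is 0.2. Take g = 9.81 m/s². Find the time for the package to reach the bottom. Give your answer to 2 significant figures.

3.2 s

The weight component along the incline is mg sin 28.61° = 92.542 N and the normal force is N = mg cos 28.61° = 169.659 N.
Friction up the slope is f = μN = 0.2 × 169.659 = 33.932 N, so the net downslope force is 92.542 − 33.932 = 58.610 N and a = 58.610 / 19.7 = 2.9751 m/s².
Starting from rest, L = ½at², so t = √(2L/a) = √(2 × 14.9 / 2.9751) = 3.1649 s.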